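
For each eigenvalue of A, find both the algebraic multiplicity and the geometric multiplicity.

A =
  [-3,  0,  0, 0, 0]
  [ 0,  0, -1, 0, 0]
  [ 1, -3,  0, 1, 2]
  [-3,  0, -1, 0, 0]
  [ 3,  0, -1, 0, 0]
λ = -3: alg = 1, geom = 1; λ = 0: alg = 4, geom = 2

Step 1 — factor the characteristic polynomial to read off the algebraic multiplicities:
  χ_A(x) = x^4*(x + 3)

Step 2 — compute geometric multiplicities via the rank-nullity identity g(λ) = n − rank(A − λI):
  rank(A − (-3)·I) = 4, so dim ker(A − (-3)·I) = n − 4 = 1
  rank(A − (0)·I) = 3, so dim ker(A − (0)·I) = n − 3 = 2

Summary:
  λ = -3: algebraic multiplicity = 1, geometric multiplicity = 1
  λ = 0: algebraic multiplicity = 4, geometric multiplicity = 2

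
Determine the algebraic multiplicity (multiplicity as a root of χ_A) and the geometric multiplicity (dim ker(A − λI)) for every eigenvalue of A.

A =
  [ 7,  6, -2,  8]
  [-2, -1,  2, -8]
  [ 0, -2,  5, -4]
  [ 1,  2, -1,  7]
λ = 3: alg = 1, geom = 1; λ = 5: alg = 3, geom = 2

Step 1 — factor the characteristic polynomial to read off the algebraic multiplicities:
  χ_A(x) = (x - 5)^3*(x - 3)

Step 2 — compute geometric multiplicities via the rank-nullity identity g(λ) = n − rank(A − λI):
  rank(A − (3)·I) = 3, so dim ker(A − (3)·I) = n − 3 = 1
  rank(A − (5)·I) = 2, so dim ker(A − (5)·I) = n − 2 = 2

Summary:
  λ = 3: algebraic multiplicity = 1, geometric multiplicity = 1
  λ = 5: algebraic multiplicity = 3, geometric multiplicity = 2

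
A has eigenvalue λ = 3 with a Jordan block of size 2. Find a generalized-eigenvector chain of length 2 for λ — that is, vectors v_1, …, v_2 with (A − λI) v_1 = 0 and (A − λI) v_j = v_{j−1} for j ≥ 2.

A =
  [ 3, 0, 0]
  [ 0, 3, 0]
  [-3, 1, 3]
A Jordan chain for λ = 3 of length 2:
v_1 = (0, 0, -3)ᵀ
v_2 = (1, 0, 0)ᵀ

Let N = A − (3)·I. We want v_2 with N^2 v_2 = 0 but N^1 v_2 ≠ 0; then v_{j-1} := N · v_j for j = 2, …, 2.

Pick v_2 = (1, 0, 0)ᵀ.
Then v_1 = N · v_2 = (0, 0, -3)ᵀ.

Sanity check: (A − (3)·I) v_1 = (0, 0, 0)ᵀ = 0. ✓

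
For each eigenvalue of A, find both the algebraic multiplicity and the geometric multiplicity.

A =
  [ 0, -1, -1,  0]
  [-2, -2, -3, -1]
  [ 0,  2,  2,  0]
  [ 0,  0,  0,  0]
λ = 0: alg = 4, geom = 2

Step 1 — factor the characteristic polynomial to read off the algebraic multiplicities:
  χ_A(x) = x^4

Step 2 — compute geometric multiplicities via the rank-nullity identity g(λ) = n − rank(A − λI):
  rank(A − (0)·I) = 2, so dim ker(A − (0)·I) = n − 2 = 2

Summary:
  λ = 0: algebraic multiplicity = 4, geometric multiplicity = 2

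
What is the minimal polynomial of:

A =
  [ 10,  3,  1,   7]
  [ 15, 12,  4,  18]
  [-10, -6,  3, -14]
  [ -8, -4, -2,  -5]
x^3 - 15*x^2 + 75*x - 125

The characteristic polynomial is χ_A(x) = (x - 5)^4, so the eigenvalues are known. The minimal polynomial is
  m_A(x) = Π_λ (x − λ)^{k_λ}
where k_λ is the size of the *largest* Jordan block for λ (equivalently, the smallest k with (A − λI)^k v = 0 for every generalised eigenvector v of λ).

  λ = 5: largest Jordan block has size 3, contributing (x − 5)^3

So m_A(x) = (x - 5)^3 = x^3 - 15*x^2 + 75*x - 125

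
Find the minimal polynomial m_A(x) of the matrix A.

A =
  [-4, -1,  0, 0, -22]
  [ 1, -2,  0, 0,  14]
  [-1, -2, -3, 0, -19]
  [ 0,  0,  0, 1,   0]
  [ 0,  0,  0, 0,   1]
x^4 + 8*x^3 + 18*x^2 - 27

The characteristic polynomial is χ_A(x) = (x - 1)^2*(x + 3)^3, so the eigenvalues are known. The minimal polynomial is
  m_A(x) = Π_λ (x − λ)^{k_λ}
where k_λ is the size of the *largest* Jordan block for λ (equivalently, the smallest k with (A − λI)^k v = 0 for every generalised eigenvector v of λ).

  λ = -3: largest Jordan block has size 3, contributing (x + 3)^3
  λ = 1: largest Jordan block has size 1, contributing (x − 1)

So m_A(x) = (x - 1)*(x + 3)^3 = x^4 + 8*x^3 + 18*x^2 - 27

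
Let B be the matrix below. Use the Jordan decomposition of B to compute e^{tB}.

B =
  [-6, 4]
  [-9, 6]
e^{tB} =
  [1 - 6*t, 4*t]
  [-9*t, 6*t + 1]

Strategy: write B = P · J · P⁻¹ where J is a Jordan canonical form, so e^{tB} = P · e^{tJ} · P⁻¹, and e^{tJ} can be computed block-by-block.

B has Jordan form
J =
  [0, 1]
  [0, 0]
(up to reordering of blocks).

Per-block formulas:
  For a 2×2 Jordan block J_2(0): exp(t · J_2(0)) = e^(0t)·(I + t·N), where N is the 2×2 nilpotent shift.

After assembling e^{tJ} and conjugating by P, we get:

e^{tB} =
  [1 - 6*t, 4*t]
  [-9*t, 6*t + 1]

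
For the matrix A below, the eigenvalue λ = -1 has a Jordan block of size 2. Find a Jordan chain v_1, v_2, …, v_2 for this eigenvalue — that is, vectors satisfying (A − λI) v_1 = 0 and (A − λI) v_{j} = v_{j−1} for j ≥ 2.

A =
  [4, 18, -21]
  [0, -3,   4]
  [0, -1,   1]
A Jordan chain for λ = -1 of length 2:
v_1 = (-3, 2, 1)ᵀ
v_2 = (3, -1, 0)ᵀ

Let N = A − (-1)·I. We want v_2 with N^2 v_2 = 0 but N^1 v_2 ≠ 0; then v_{j-1} := N · v_j for j = 2, …, 2.

Pick v_2 = (3, -1, 0)ᵀ.
Then v_1 = N · v_2 = (-3, 2, 1)ᵀ.

Sanity check: (A − (-1)·I) v_1 = (0, 0, 0)ᵀ = 0. ✓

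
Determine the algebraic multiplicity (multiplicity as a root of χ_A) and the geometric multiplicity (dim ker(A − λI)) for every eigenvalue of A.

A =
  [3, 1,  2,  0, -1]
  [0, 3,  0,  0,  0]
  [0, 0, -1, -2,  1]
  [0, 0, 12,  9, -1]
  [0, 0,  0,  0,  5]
λ = 3: alg = 3, geom = 2; λ = 5: alg = 2, geom = 1

Step 1 — factor the characteristic polynomial to read off the algebraic multiplicities:
  χ_A(x) = (x - 5)^2*(x - 3)^3

Step 2 — compute geometric multiplicities via the rank-nullity identity g(λ) = n − rank(A − λI):
  rank(A − (3)·I) = 3, so dim ker(A − (3)·I) = n − 3 = 2
  rank(A − (5)·I) = 4, so dim ker(A − (5)·I) = n − 4 = 1

Summary:
  λ = 3: algebraic multiplicity = 3, geometric multiplicity = 2
  λ = 5: algebraic multiplicity = 2, geometric multiplicity = 1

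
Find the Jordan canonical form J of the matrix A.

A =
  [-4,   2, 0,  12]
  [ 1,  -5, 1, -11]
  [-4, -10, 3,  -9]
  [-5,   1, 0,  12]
J_3(0) ⊕ J_1(6)

The characteristic polynomial is
  det(x·I − A) = x^4 - 6*x^3 = x^3*(x - 6)

Eigenvalues and multiplicities (the geometric multiplicity of λ is n − rank(A − λI), which equals the number of Jordan blocks for λ):
  λ = 0: algebraic multiplicity = 3, geometric multiplicity = 1
  λ = 6: algebraic multiplicity = 1, geometric multiplicity = 1

Determining the block sizes for each eigenvalue:
  λ = 0: one block (gm = 1), so the single block has size am = 3 → block sizes [3]
  λ = 6: one block (gm = 1), so the single block has size am = 1 → block sizes [1]

Assembling the blocks gives a Jordan form
J =
  [0, 1, 0, 0]
  [0, 0, 1, 0]
  [0, 0, 0, 0]
  [0, 0, 0, 6]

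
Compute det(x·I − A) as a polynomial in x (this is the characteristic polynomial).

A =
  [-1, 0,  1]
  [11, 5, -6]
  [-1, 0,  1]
x^3 - 5*x^2

Expanding det(x·I − A) (e.g. by cofactor expansion or by noting that A is similar to its Jordan form J, which has the same characteristic polynomial as A) gives
  χ_A(x) = x^3 - 5*x^2
which factors as x^2*(x - 5). The eigenvalues (with algebraic multiplicities) are λ = 0 with multiplicity 2, λ = 5 with multiplicity 1.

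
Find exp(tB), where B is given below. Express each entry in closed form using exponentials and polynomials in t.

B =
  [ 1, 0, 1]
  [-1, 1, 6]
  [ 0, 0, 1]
e^{tB} =
  [exp(t), 0, t*exp(t)]
  [-t*exp(t), exp(t), -t^2*exp(t)/2 + 6*t*exp(t)]
  [0, 0, exp(t)]

Strategy: write B = P · J · P⁻¹ where J is a Jordan canonical form, so e^{tB} = P · e^{tJ} · P⁻¹, and e^{tJ} can be computed block-by-block.

B has Jordan form
J =
  [1, 1, 0]
  [0, 1, 1]
  [0, 0, 1]
(up to reordering of blocks).

Per-block formulas:
  For a 3×3 Jordan block J_3(1): exp(t · J_3(1)) = e^(1t)·(I + t·N + (t^2/2)·N^2), where N is the 3×3 nilpotent shift.

After assembling e^{tJ} and conjugating by P, we get:

e^{tB} =
  [exp(t), 0, t*exp(t)]
  [-t*exp(t), exp(t), -t^2*exp(t)/2 + 6*t*exp(t)]
  [0, 0, exp(t)]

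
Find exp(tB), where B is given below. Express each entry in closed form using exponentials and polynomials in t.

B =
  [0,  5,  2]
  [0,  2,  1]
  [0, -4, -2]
e^{tB} =
  [1, t^2 + 5*t, t^2/2 + 2*t]
  [0, 2*t + 1, t]
  [0, -4*t, 1 - 2*t]

Strategy: write B = P · J · P⁻¹ where J is a Jordan canonical form, so e^{tB} = P · e^{tJ} · P⁻¹, and e^{tJ} can be computed block-by-block.

B has Jordan form
J =
  [0, 1, 0]
  [0, 0, 1]
  [0, 0, 0]
(up to reordering of blocks).

Per-block formulas:
  For a 3×3 Jordan block J_3(0): exp(t · J_3(0)) = e^(0t)·(I + t·N + (t^2/2)·N^2), where N is the 3×3 nilpotent shift.

After assembling e^{tJ} and conjugating by P, we get:

e^{tB} =
  [1, t^2 + 5*t, t^2/2 + 2*t]
  [0, 2*t + 1, t]
  [0, -4*t, 1 - 2*t]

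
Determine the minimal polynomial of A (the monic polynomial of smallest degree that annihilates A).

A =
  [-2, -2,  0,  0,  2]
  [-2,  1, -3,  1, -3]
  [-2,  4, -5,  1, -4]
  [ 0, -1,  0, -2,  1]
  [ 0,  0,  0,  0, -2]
x^3 + 6*x^2 + 12*x + 8

The characteristic polynomial is χ_A(x) = (x + 2)^5, so the eigenvalues are known. The minimal polynomial is
  m_A(x) = Π_λ (x − λ)^{k_λ}
where k_λ is the size of the *largest* Jordan block for λ (equivalently, the smallest k with (A − λI)^k v = 0 for every generalised eigenvector v of λ).

  λ = -2: largest Jordan block has size 3, contributing (x + 2)^3

So m_A(x) = (x + 2)^3 = x^3 + 6*x^2 + 12*x + 8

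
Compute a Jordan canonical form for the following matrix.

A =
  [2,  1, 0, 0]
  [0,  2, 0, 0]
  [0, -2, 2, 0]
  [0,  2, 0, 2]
J_2(2) ⊕ J_1(2) ⊕ J_1(2)

The characteristic polynomial is
  det(x·I − A) = x^4 - 8*x^3 + 24*x^2 - 32*x + 16 = (x - 2)^4

Eigenvalues and multiplicities (the geometric multiplicity of λ is n − rank(A − λI), which equals the number of Jordan blocks for λ):
  λ = 2: algebraic multiplicity = 4, geometric multiplicity = 3

Determining the block sizes for each eigenvalue:
  λ = 2: 3 blocks summing to 4 forces exactly one block of size 2 and the rest size 1 → block sizes [2, 1, 1]

Assembling the blocks gives a Jordan form
J =
  [2, 1, 0, 0]
  [0, 2, 0, 0]
  [0, 0, 2, 0]
  [0, 0, 0, 2]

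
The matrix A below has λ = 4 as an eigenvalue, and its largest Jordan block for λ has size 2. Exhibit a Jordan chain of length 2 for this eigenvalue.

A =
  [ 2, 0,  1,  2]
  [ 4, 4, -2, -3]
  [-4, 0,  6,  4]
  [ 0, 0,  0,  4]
A Jordan chain for λ = 4 of length 2:
v_1 = (-2, 4, -4, 0)ᵀ
v_2 = (1, 0, 0, 0)ᵀ

Let N = A − (4)·I. We want v_2 with N^2 v_2 = 0 but N^1 v_2 ≠ 0; then v_{j-1} := N · v_j for j = 2, …, 2.

Pick v_2 = (1, 0, 0, 0)ᵀ.
Then v_1 = N · v_2 = (-2, 4, -4, 0)ᵀ.

Sanity check: (A − (4)·I) v_1 = (0, 0, 0, 0)ᵀ = 0. ✓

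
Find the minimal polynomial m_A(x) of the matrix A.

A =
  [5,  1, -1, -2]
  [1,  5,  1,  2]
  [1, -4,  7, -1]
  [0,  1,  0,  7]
x^3 - 18*x^2 + 108*x - 216

The characteristic polynomial is χ_A(x) = (x - 6)^4, so the eigenvalues are known. The minimal polynomial is
  m_A(x) = Π_λ (x − λ)^{k_λ}
where k_λ is the size of the *largest* Jordan block for λ (equivalently, the smallest k with (A − λI)^k v = 0 for every generalised eigenvector v of λ).

  λ = 6: largest Jordan block has size 3, contributing (x − 6)^3

So m_A(x) = (x - 6)^3 = x^3 - 18*x^2 + 108*x - 216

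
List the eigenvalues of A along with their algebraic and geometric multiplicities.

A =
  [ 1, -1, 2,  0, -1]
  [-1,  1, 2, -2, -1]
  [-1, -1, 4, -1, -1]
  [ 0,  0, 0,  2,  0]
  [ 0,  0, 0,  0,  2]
λ = 2: alg = 5, geom = 3

Step 1 — factor the characteristic polynomial to read off the algebraic multiplicities:
  χ_A(x) = (x - 2)^5

Step 2 — compute geometric multiplicities via the rank-nullity identity g(λ) = n − rank(A − λI):
  rank(A − (2)·I) = 2, so dim ker(A − (2)·I) = n − 2 = 3

Summary:
  λ = 2: algebraic multiplicity = 5, geometric multiplicity = 3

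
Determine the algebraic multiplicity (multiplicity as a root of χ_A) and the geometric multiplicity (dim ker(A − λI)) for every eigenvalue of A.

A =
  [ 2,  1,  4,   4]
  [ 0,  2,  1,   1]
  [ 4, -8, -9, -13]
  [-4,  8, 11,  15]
λ = 2: alg = 3, geom = 1; λ = 4: alg = 1, geom = 1

Step 1 — factor the characteristic polynomial to read off the algebraic multiplicities:
  χ_A(x) = (x - 4)*(x - 2)^3

Step 2 — compute geometric multiplicities via the rank-nullity identity g(λ) = n − rank(A − λI):
  rank(A − (2)·I) = 3, so dim ker(A − (2)·I) = n − 3 = 1
  rank(A − (4)·I) = 3, so dim ker(A − (4)·I) = n − 3 = 1

Summary:
  λ = 2: algebraic multiplicity = 3, geometric multiplicity = 1
  λ = 4: algebraic multiplicity = 1, geometric multiplicity = 1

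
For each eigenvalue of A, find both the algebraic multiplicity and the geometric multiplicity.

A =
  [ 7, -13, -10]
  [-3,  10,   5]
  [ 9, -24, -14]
λ = 1: alg = 3, geom = 1

Step 1 — factor the characteristic polynomial to read off the algebraic multiplicities:
  χ_A(x) = (x - 1)^3

Step 2 — compute geometric multiplicities via the rank-nullity identity g(λ) = n − rank(A − λI):
  rank(A − (1)·I) = 2, so dim ker(A − (1)·I) = n − 2 = 1

Summary:
  λ = 1: algebraic multiplicity = 3, geometric multiplicity = 1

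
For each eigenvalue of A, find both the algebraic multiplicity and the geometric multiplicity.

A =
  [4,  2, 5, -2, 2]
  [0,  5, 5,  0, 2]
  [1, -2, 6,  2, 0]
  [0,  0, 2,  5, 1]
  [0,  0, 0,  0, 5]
λ = 5: alg = 5, geom = 2

Step 1 — factor the characteristic polynomial to read off the algebraic multiplicities:
  χ_A(x) = (x - 5)^5

Step 2 — compute geometric multiplicities via the rank-nullity identity g(λ) = n − rank(A − λI):
  rank(A − (5)·I) = 3, so dim ker(A − (5)·I) = n − 3 = 2

Summary:
  λ = 5: algebraic multiplicity = 5, geometric multiplicity = 2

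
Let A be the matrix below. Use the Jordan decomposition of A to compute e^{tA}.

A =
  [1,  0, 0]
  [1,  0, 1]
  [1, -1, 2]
e^{tA} =
  [exp(t), 0, 0]
  [t*exp(t), -t*exp(t) + exp(t), t*exp(t)]
  [t*exp(t), -t*exp(t), t*exp(t) + exp(t)]

Strategy: write A = P · J · P⁻¹ where J is a Jordan canonical form, so e^{tA} = P · e^{tJ} · P⁻¹, and e^{tJ} can be computed block-by-block.

A has Jordan form
J =
  [1, 1, 0]
  [0, 1, 0]
  [0, 0, 1]
(up to reordering of blocks).

Per-block formulas:
  For a 1×1 block at λ = 1: exp(t · [1]) = [e^(1t)].
  For a 2×2 Jordan block J_2(1): exp(t · J_2(1)) = e^(1t)·(I + t·N), where N is the 2×2 nilpotent shift.

After assembling e^{tJ} and conjugating by P, we get:

e^{tA} =
  [exp(t), 0, 0]
  [t*exp(t), -t*exp(t) + exp(t), t*exp(t)]
  [t*exp(t), -t*exp(t), t*exp(t) + exp(t)]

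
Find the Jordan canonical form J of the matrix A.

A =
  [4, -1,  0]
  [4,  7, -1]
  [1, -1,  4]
J_3(5)

The characteristic polynomial is
  det(x·I − A) = x^3 - 15*x^2 + 75*x - 125 = (x - 5)^3

Eigenvalues and multiplicities (the geometric multiplicity of λ is n − rank(A − λI), which equals the number of Jordan blocks for λ):
  λ = 5: algebraic multiplicity = 3, geometric multiplicity = 1

Determining the block sizes for each eigenvalue:
  λ = 5: one block (gm = 1), so the single block has size am = 3 → block sizes [3]

Assembling the blocks gives a Jordan form
J =
  [5, 1, 0]
  [0, 5, 1]
  [0, 0, 5]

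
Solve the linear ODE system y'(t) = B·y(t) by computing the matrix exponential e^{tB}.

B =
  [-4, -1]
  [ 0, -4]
e^{tB} =
  [exp(-4*t), -t*exp(-4*t)]
  [0, exp(-4*t)]

Strategy: write B = P · J · P⁻¹ where J is a Jordan canonical form, so e^{tB} = P · e^{tJ} · P⁻¹, and e^{tJ} can be computed block-by-block.

B has Jordan form
J =
  [-4,  1]
  [ 0, -4]
(up to reordering of blocks).

Per-block formulas:
  For a 2×2 Jordan block J_2(-4): exp(t · J_2(-4)) = e^(-4t)·(I + t·N), where N is the 2×2 nilpotent shift.

After assembling e^{tJ} and conjugating by P, we get:

e^{tB} =
  [exp(-4*t), -t*exp(-4*t)]
  [0, exp(-4*t)]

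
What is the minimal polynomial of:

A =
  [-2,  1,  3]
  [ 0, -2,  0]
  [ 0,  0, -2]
x^2 + 4*x + 4

The characteristic polynomial is χ_A(x) = (x + 2)^3, so the eigenvalues are known. The minimal polynomial is
  m_A(x) = Π_λ (x − λ)^{k_λ}
where k_λ is the size of the *largest* Jordan block for λ (equivalently, the smallest k with (A − λI)^k v = 0 for every generalised eigenvector v of λ).

  λ = -2: largest Jordan block has size 2, contributing (x + 2)^2

So m_A(x) = (x + 2)^2 = x^2 + 4*x + 4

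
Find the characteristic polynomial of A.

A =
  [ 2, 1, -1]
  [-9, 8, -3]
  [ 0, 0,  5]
x^3 - 15*x^2 + 75*x - 125

Expanding det(x·I − A) (e.g. by cofactor expansion or by noting that A is similar to its Jordan form J, which has the same characteristic polynomial as A) gives
  χ_A(x) = x^3 - 15*x^2 + 75*x - 125
which factors as (x - 5)^3. The eigenvalues (with algebraic multiplicities) are λ = 5 with multiplicity 3.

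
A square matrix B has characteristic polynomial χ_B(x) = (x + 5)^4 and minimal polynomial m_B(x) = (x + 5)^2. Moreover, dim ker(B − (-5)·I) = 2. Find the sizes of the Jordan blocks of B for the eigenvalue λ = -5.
Block sizes for λ = -5: [2, 2]

Step 1 — from the characteristic polynomial, algebraic multiplicity of λ = -5 is 4. From dim ker(B − (-5)·I) = 2, there are exactly 2 Jordan blocks for λ = -5.
Step 2 — from the minimal polynomial, the factor (x + 5)^2 tells us the largest block for λ = -5 has size 2.
Step 3 — with total size 4, 2 blocks, and largest block 2, the block sizes (in nonincreasing order) are [2, 2].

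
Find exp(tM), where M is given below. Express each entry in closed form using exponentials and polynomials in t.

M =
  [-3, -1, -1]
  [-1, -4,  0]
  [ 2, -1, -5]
e^{tM} =
  [t*exp(-4*t) + exp(-4*t), -t*exp(-4*t), -t*exp(-4*t)]
  [-t^2*exp(-4*t)/2 - t*exp(-4*t), t^2*exp(-4*t)/2 + exp(-4*t), t^2*exp(-4*t)/2]
  [t^2*exp(-4*t)/2 + 2*t*exp(-4*t), -t^2*exp(-4*t)/2 - t*exp(-4*t), -t^2*exp(-4*t)/2 - t*exp(-4*t) + exp(-4*t)]

Strategy: write M = P · J · P⁻¹ where J is a Jordan canonical form, so e^{tM} = P · e^{tJ} · P⁻¹, and e^{tJ} can be computed block-by-block.

M has Jordan form
J =
  [-4,  1,  0]
  [ 0, -4,  1]
  [ 0,  0, -4]
(up to reordering of blocks).

Per-block formulas:
  For a 3×3 Jordan block J_3(-4): exp(t · J_3(-4)) = e^(-4t)·(I + t·N + (t^2/2)·N^2), where N is the 3×3 nilpotent shift.

After assembling e^{tJ} and conjugating by P, we get:

e^{tM} =
  [t*exp(-4*t) + exp(-4*t), -t*exp(-4*t), -t*exp(-4*t)]
  [-t^2*exp(-4*t)/2 - t*exp(-4*t), t^2*exp(-4*t)/2 + exp(-4*t), t^2*exp(-4*t)/2]
  [t^2*exp(-4*t)/2 + 2*t*exp(-4*t), -t^2*exp(-4*t)/2 - t*exp(-4*t), -t^2*exp(-4*t)/2 - t*exp(-4*t) + exp(-4*t)]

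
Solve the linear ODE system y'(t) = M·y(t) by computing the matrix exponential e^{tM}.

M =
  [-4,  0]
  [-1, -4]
e^{tM} =
  [exp(-4*t), 0]
  [-t*exp(-4*t), exp(-4*t)]

Strategy: write M = P · J · P⁻¹ where J is a Jordan canonical form, so e^{tM} = P · e^{tJ} · P⁻¹, and e^{tJ} can be computed block-by-block.

M has Jordan form
J =
  [-4,  1]
  [ 0, -4]
(up to reordering of blocks).

Per-block formulas:
  For a 2×2 Jordan block J_2(-4): exp(t · J_2(-4)) = e^(-4t)·(I + t·N), where N is the 2×2 nilpotent shift.

After assembling e^{tJ} and conjugating by P, we get:

e^{tM} =
  [exp(-4*t), 0]
  [-t*exp(-4*t), exp(-4*t)]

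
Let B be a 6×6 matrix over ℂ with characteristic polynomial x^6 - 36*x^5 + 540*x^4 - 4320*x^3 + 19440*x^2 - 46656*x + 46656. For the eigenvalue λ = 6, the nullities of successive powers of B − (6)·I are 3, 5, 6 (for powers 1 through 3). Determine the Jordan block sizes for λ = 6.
Block sizes for λ = 6: [3, 2, 1]

From the dimensions of kernels of powers, the number of Jordan blocks of size at least j is d_j − d_{j−1} where d_j = dim ker(N^j) (with d_0 = 0). Computing the differences gives [3, 2, 1].
The number of blocks of size exactly k is (#blocks of size ≥ k) − (#blocks of size ≥ k + 1), so the partition is: 1 block(s) of size 1, 1 block(s) of size 2, 1 block(s) of size 3.
In nonincreasing order the block sizes are [3, 2, 1].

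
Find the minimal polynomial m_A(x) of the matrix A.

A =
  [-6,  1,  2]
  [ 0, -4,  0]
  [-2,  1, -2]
x^2 + 8*x + 16

The characteristic polynomial is χ_A(x) = (x + 4)^3, so the eigenvalues are known. The minimal polynomial is
  m_A(x) = Π_λ (x − λ)^{k_λ}
where k_λ is the size of the *largest* Jordan block for λ (equivalently, the smallest k with (A − λI)^k v = 0 for every generalised eigenvector v of λ).

  λ = -4: largest Jordan block has size 2, contributing (x + 4)^2

So m_A(x) = (x + 4)^2 = x^2 + 8*x + 16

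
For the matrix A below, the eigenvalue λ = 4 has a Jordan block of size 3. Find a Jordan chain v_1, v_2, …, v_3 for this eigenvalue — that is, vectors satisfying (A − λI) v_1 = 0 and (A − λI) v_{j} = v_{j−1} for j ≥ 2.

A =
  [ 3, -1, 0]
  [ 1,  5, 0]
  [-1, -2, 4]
A Jordan chain for λ = 4 of length 3:
v_1 = (0, 0, -1)ᵀ
v_2 = (-1, 1, -1)ᵀ
v_3 = (1, 0, 0)ᵀ

Let N = A − (4)·I. We want v_3 with N^3 v_3 = 0 but N^2 v_3 ≠ 0; then v_{j-1} := N · v_j for j = 3, …, 2.

Pick v_3 = (1, 0, 0)ᵀ.
Then v_2 = N · v_3 = (-1, 1, -1)ᵀ.
Then v_1 = N · v_2 = (0, 0, -1)ᵀ.

Sanity check: (A − (4)·I) v_1 = (0, 0, 0)ᵀ = 0. ✓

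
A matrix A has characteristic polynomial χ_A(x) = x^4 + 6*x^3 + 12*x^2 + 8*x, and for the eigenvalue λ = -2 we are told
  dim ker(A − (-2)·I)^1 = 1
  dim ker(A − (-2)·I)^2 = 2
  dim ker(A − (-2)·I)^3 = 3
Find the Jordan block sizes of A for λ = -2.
Block sizes for λ = -2: [3]

From the dimensions of kernels of powers, the number of Jordan blocks of size at least j is d_j − d_{j−1} where d_j = dim ker(N^j) (with d_0 = 0). Computing the differences gives [1, 1, 1].
The number of blocks of size exactly k is (#blocks of size ≥ k) − (#blocks of size ≥ k + 1), so the partition is: 1 block(s) of size 3.
In nonincreasing order the block sizes are [3].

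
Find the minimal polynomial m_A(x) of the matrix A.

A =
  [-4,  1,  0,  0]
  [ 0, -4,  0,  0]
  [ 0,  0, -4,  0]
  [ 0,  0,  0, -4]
x^2 + 8*x + 16

The characteristic polynomial is χ_A(x) = (x + 4)^4, so the eigenvalues are known. The minimal polynomial is
  m_A(x) = Π_λ (x − λ)^{k_λ}
where k_λ is the size of the *largest* Jordan block for λ (equivalently, the smallest k with (A − λI)^k v = 0 for every generalised eigenvector v of λ).

  λ = -4: largest Jordan block has size 2, contributing (x + 4)^2

So m_A(x) = (x + 4)^2 = x^2 + 8*x + 16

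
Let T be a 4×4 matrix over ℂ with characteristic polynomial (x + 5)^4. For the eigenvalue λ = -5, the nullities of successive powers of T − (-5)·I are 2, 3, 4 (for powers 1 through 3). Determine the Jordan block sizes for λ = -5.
Block sizes for λ = -5: [3, 1]

From the dimensions of kernels of powers, the number of Jordan blocks of size at least j is d_j − d_{j−1} where d_j = dim ker(N^j) (with d_0 = 0). Computing the differences gives [2, 1, 1].
The number of blocks of size exactly k is (#blocks of size ≥ k) − (#blocks of size ≥ k + 1), so the partition is: 1 block(s) of size 1, 1 block(s) of size 3.
In nonincreasing order the block sizes are [3, 1].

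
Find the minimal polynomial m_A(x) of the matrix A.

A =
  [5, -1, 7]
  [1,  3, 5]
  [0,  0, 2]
x^3 - 10*x^2 + 32*x - 32

The characteristic polynomial is χ_A(x) = (x - 4)^2*(x - 2), so the eigenvalues are known. The minimal polynomial is
  m_A(x) = Π_λ (x − λ)^{k_λ}
where k_λ is the size of the *largest* Jordan block for λ (equivalently, the smallest k with (A − λI)^k v = 0 for every generalised eigenvector v of λ).

  λ = 2: largest Jordan block has size 1, contributing (x − 2)
  λ = 4: largest Jordan block has size 2, contributing (x − 4)^2

So m_A(x) = (x - 4)^2*(x - 2) = x^3 - 10*x^2 + 32*x - 32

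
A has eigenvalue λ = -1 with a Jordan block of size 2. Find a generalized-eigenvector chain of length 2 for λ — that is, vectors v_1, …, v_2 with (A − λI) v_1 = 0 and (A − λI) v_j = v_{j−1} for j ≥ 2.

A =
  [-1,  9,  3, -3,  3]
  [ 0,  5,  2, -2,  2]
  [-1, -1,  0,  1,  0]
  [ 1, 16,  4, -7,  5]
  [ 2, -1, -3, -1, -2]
A Jordan chain for λ = -1 of length 2:
v_1 = (0, 0, -1, 1, 2)ᵀ
v_2 = (1, 0, 0, 0, 0)ᵀ

Let N = A − (-1)·I. We want v_2 with N^2 v_2 = 0 but N^1 v_2 ≠ 0; then v_{j-1} := N · v_j for j = 2, …, 2.

Pick v_2 = (1, 0, 0, 0, 0)ᵀ.
Then v_1 = N · v_2 = (0, 0, -1, 1, 2)ᵀ.

Sanity check: (A − (-1)·I) v_1 = (0, 0, 0, 0, 0)ᵀ = 0. ✓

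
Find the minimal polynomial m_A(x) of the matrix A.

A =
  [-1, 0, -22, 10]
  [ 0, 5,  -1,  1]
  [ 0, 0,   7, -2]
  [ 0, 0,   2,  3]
x^3 - 9*x^2 + 15*x + 25

The characteristic polynomial is χ_A(x) = (x - 5)^3*(x + 1), so the eigenvalues are known. The minimal polynomial is
  m_A(x) = Π_λ (x − λ)^{k_λ}
where k_λ is the size of the *largest* Jordan block for λ (equivalently, the smallest k with (A − λI)^k v = 0 for every generalised eigenvector v of λ).

  λ = -1: largest Jordan block has size 1, contributing (x + 1)
  λ = 5: largest Jordan block has size 2, contributing (x − 5)^2

So m_A(x) = (x - 5)^2*(x + 1) = x^3 - 9*x^2 + 15*x + 25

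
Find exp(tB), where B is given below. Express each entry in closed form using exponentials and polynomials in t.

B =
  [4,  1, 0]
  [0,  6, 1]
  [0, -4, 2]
e^{tB} =
  [exp(4*t), t^2*exp(4*t) + t*exp(4*t), t^2*exp(4*t)/2]
  [0, 2*t*exp(4*t) + exp(4*t), t*exp(4*t)]
  [0, -4*t*exp(4*t), -2*t*exp(4*t) + exp(4*t)]

Strategy: write B = P · J · P⁻¹ where J is a Jordan canonical form, so e^{tB} = P · e^{tJ} · P⁻¹, and e^{tJ} can be computed block-by-block.

B has Jordan form
J =
  [4, 1, 0]
  [0, 4, 1]
  [0, 0, 4]
(up to reordering of blocks).

Per-block formulas:
  For a 3×3 Jordan block J_3(4): exp(t · J_3(4)) = e^(4t)·(I + t·N + (t^2/2)·N^2), where N is the 3×3 nilpotent shift.

After assembling e^{tJ} and conjugating by P, we get:

e^{tB} =
  [exp(4*t), t^2*exp(4*t) + t*exp(4*t), t^2*exp(4*t)/2]
  [0, 2*t*exp(4*t) + exp(4*t), t*exp(4*t)]
  [0, -4*t*exp(4*t), -2*t*exp(4*t) + exp(4*t)]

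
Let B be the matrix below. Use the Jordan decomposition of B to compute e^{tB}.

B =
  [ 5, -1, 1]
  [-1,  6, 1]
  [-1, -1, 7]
e^{tB} =
  [t^2*exp(6*t)/2 - t*exp(6*t) + exp(6*t), -t*exp(6*t), -t^2*exp(6*t)/2 + t*exp(6*t)]
  [-t*exp(6*t), exp(6*t), t*exp(6*t)]
  [t^2*exp(6*t)/2 - t*exp(6*t), -t*exp(6*t), -t^2*exp(6*t)/2 + t*exp(6*t) + exp(6*t)]

Strategy: write B = P · J · P⁻¹ where J is a Jordan canonical form, so e^{tB} = P · e^{tJ} · P⁻¹, and e^{tJ} can be computed block-by-block.

B has Jordan form
J =
  [6, 1, 0]
  [0, 6, 1]
  [0, 0, 6]
(up to reordering of blocks).

Per-block formulas:
  For a 3×3 Jordan block J_3(6): exp(t · J_3(6)) = e^(6t)·(I + t·N + (t^2/2)·N^2), where N is the 3×3 nilpotent shift.

After assembling e^{tJ} and conjugating by P, we get:

e^{tB} =
  [t^2*exp(6*t)/2 - t*exp(6*t) + exp(6*t), -t*exp(6*t), -t^2*exp(6*t)/2 + t*exp(6*t)]
  [-t*exp(6*t), exp(6*t), t*exp(6*t)]
  [t^2*exp(6*t)/2 - t*exp(6*t), -t*exp(6*t), -t^2*exp(6*t)/2 + t*exp(6*t) + exp(6*t)]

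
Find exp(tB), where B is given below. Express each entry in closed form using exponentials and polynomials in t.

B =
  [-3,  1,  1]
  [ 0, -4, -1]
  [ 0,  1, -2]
e^{tB} =
  [exp(-3*t), t*exp(-3*t), t*exp(-3*t)]
  [0, -t*exp(-3*t) + exp(-3*t), -t*exp(-3*t)]
  [0, t*exp(-3*t), t*exp(-3*t) + exp(-3*t)]

Strategy: write B = P · J · P⁻¹ where J is a Jordan canonical form, so e^{tB} = P · e^{tJ} · P⁻¹, and e^{tJ} can be computed block-by-block.

B has Jordan form
J =
  [-3,  1,  0]
  [ 0, -3,  0]
  [ 0,  0, -3]
(up to reordering of blocks).

Per-block formulas:
  For a 1×1 block at λ = -3: exp(t · [-3]) = [e^(-3t)].
  For a 2×2 Jordan block J_2(-3): exp(t · J_2(-3)) = e^(-3t)·(I + t·N), where N is the 2×2 nilpotent shift.

After assembling e^{tJ} and conjugating by P, we get:

e^{tB} =
  [exp(-3*t), t*exp(-3*t), t*exp(-3*t)]
  [0, -t*exp(-3*t) + exp(-3*t), -t*exp(-3*t)]
  [0, t*exp(-3*t), t*exp(-3*t) + exp(-3*t)]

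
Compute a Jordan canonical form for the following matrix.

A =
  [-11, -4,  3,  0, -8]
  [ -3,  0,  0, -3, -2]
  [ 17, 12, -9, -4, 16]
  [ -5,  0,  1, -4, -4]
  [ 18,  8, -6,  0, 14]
J_2(-2) ⊕ J_2(-2) ⊕ J_1(-2)

The characteristic polynomial is
  det(x·I − A) = x^5 + 10*x^4 + 40*x^3 + 80*x^2 + 80*x + 32 = (x + 2)^5

Eigenvalues and multiplicities (the geometric multiplicity of λ is n − rank(A − λI), which equals the number of Jordan blocks for λ):
  λ = -2: algebraic multiplicity = 5, geometric multiplicity = 3

Determining the block sizes for each eigenvalue:
  λ = -2: with am = 5 and gm = 3, the partition is not yet determined (e.g. several partitions of 5 into 3 parts exist). Let N = A − (-2)·I. Computing rank(N^1) = 2, rank(N^2) = 0; the number of blocks of size ≥ j is rank(N^{j−1}) − rank(N^j), giving [3, 2]. So we have 2 block(s) of size 2, 1 block(s) of size 1 → block sizes [2, 2, 1]

Assembling the blocks gives a Jordan form
J =
  [-2,  1,  0,  0,  0]
  [ 0, -2,  0,  0,  0]
  [ 0,  0, -2,  1,  0]
  [ 0,  0,  0, -2,  0]
  [ 0,  0,  0,  0, -2]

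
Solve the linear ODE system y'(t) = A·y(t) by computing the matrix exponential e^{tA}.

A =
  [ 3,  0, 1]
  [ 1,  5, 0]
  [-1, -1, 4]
e^{tA} =
  [-t*exp(4*t) + exp(4*t), -t^2*exp(4*t)/2, -t^2*exp(4*t)/2 + t*exp(4*t)]
  [t*exp(4*t), t^2*exp(4*t)/2 + t*exp(4*t) + exp(4*t), t^2*exp(4*t)/2]
  [-t*exp(4*t), -t^2*exp(4*t)/2 - t*exp(4*t), -t^2*exp(4*t)/2 + exp(4*t)]

Strategy: write A = P · J · P⁻¹ where J is a Jordan canonical form, so e^{tA} = P · e^{tJ} · P⁻¹, and e^{tJ} can be computed block-by-block.

A has Jordan form
J =
  [4, 1, 0]
  [0, 4, 1]
  [0, 0, 4]
(up to reordering of blocks).

Per-block formulas:
  For a 3×3 Jordan block J_3(4): exp(t · J_3(4)) = e^(4t)·(I + t·N + (t^2/2)·N^2), where N is the 3×3 nilpotent shift.

After assembling e^{tJ} and conjugating by P, we get:

e^{tA} =
  [-t*exp(4*t) + exp(4*t), -t^2*exp(4*t)/2, -t^2*exp(4*t)/2 + t*exp(4*t)]
  [t*exp(4*t), t^2*exp(4*t)/2 + t*exp(4*t) + exp(4*t), t^2*exp(4*t)/2]
  [-t*exp(4*t), -t^2*exp(4*t)/2 - t*exp(4*t), -t^2*exp(4*t)/2 + exp(4*t)]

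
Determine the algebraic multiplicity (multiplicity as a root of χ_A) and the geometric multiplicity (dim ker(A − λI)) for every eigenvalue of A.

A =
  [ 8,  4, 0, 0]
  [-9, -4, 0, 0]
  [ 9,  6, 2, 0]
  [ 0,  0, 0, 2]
λ = 2: alg = 4, geom = 3

Step 1 — factor the characteristic polynomial to read off the algebraic multiplicities:
  χ_A(x) = (x - 2)^4

Step 2 — compute geometric multiplicities via the rank-nullity identity g(λ) = n − rank(A − λI):
  rank(A − (2)·I) = 1, so dim ker(A − (2)·I) = n − 1 = 3

Summary:
  λ = 2: algebraic multiplicity = 4, geometric multiplicity = 3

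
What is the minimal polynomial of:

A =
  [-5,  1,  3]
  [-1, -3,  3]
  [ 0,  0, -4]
x^2 + 8*x + 16

The characteristic polynomial is χ_A(x) = (x + 4)^3, so the eigenvalues are known. The minimal polynomial is
  m_A(x) = Π_λ (x − λ)^{k_λ}
where k_λ is the size of the *largest* Jordan block for λ (equivalently, the smallest k with (A − λI)^k v = 0 for every generalised eigenvector v of λ).

  λ = -4: largest Jordan block has size 2, contributing (x + 4)^2

So m_A(x) = (x + 4)^2 = x^2 + 8*x + 16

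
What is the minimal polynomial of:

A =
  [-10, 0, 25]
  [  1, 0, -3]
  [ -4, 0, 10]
x^3

The characteristic polynomial is χ_A(x) = x^3, so the eigenvalues are known. The minimal polynomial is
  m_A(x) = Π_λ (x − λ)^{k_λ}
where k_λ is the size of the *largest* Jordan block for λ (equivalently, the smallest k with (A − λI)^k v = 0 for every generalised eigenvector v of λ).

  λ = 0: largest Jordan block has size 3, contributing (x − 0)^3

So m_A(x) = x^3 = x^3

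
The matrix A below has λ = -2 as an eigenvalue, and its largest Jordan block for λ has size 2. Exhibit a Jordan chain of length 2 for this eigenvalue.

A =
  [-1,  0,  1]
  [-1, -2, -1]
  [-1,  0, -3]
A Jordan chain for λ = -2 of length 2:
v_1 = (1, -1, -1)ᵀ
v_2 = (1, 0, 0)ᵀ

Let N = A − (-2)·I. We want v_2 with N^2 v_2 = 0 but N^1 v_2 ≠ 0; then v_{j-1} := N · v_j for j = 2, …, 2.

Pick v_2 = (1, 0, 0)ᵀ.
Then v_1 = N · v_2 = (1, -1, -1)ᵀ.

Sanity check: (A − (-2)·I) v_1 = (0, 0, 0)ᵀ = 0. ✓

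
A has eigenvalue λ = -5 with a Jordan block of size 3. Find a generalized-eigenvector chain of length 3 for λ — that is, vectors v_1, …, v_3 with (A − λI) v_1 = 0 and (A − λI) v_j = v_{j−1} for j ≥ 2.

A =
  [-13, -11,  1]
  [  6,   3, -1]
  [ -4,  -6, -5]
A Jordan chain for λ = -5 of length 3:
v_1 = (-6, 4, -4)ᵀ
v_2 = (-8, 6, -4)ᵀ
v_3 = (1, 0, 0)ᵀ

Let N = A − (-5)·I. We want v_3 with N^3 v_3 = 0 but N^2 v_3 ≠ 0; then v_{j-1} := N · v_j for j = 3, …, 2.

Pick v_3 = (1, 0, 0)ᵀ.
Then v_2 = N · v_3 = (-8, 6, -4)ᵀ.
Then v_1 = N · v_2 = (-6, 4, -4)ᵀ.

Sanity check: (A − (-5)·I) v_1 = (0, 0, 0)ᵀ = 0. ✓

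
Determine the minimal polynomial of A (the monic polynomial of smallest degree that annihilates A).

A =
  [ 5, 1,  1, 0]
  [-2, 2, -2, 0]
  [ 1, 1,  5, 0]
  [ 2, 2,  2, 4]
x^2 - 8*x + 16

The characteristic polynomial is χ_A(x) = (x - 4)^4, so the eigenvalues are known. The minimal polynomial is
  m_A(x) = Π_λ (x − λ)^{k_λ}
where k_λ is the size of the *largest* Jordan block for λ (equivalently, the smallest k with (A − λI)^k v = 0 for every generalised eigenvector v of λ).

  λ = 4: largest Jordan block has size 2, contributing (x − 4)^2

So m_A(x) = (x - 4)^2 = x^2 - 8*x + 16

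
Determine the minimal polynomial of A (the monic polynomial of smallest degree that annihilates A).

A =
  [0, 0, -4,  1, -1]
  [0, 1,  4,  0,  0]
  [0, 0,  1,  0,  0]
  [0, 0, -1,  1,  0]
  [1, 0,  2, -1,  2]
x^3 - 3*x^2 + 3*x - 1

The characteristic polynomial is χ_A(x) = (x - 1)^5, so the eigenvalues are known. The minimal polynomial is
  m_A(x) = Π_λ (x − λ)^{k_λ}
where k_λ is the size of the *largest* Jordan block for λ (equivalently, the smallest k with (A − λI)^k v = 0 for every generalised eigenvector v of λ).

  λ = 1: largest Jordan block has size 3, contributing (x − 1)^3

So m_A(x) = (x - 1)^3 = x^3 - 3*x^2 + 3*x - 1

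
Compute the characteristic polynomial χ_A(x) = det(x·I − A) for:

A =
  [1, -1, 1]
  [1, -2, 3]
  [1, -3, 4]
x^3 - 3*x^2 + 3*x - 1

Expanding det(x·I − A) (e.g. by cofactor expansion or by noting that A is similar to its Jordan form J, which has the same characteristic polynomial as A) gives
  χ_A(x) = x^3 - 3*x^2 + 3*x - 1
which factors as (x - 1)^3. The eigenvalues (with algebraic multiplicities) are λ = 1 with multiplicity 3.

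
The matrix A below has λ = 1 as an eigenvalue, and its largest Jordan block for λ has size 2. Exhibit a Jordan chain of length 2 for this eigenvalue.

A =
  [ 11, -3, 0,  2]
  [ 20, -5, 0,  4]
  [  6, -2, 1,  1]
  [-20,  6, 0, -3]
A Jordan chain for λ = 1 of length 2:
v_1 = (10, 20, 6, -20)ᵀ
v_2 = (1, 0, 0, 0)ᵀ

Let N = A − (1)·I. We want v_2 with N^2 v_2 = 0 but N^1 v_2 ≠ 0; then v_{j-1} := N · v_j for j = 2, …, 2.

Pick v_2 = (1, 0, 0, 0)ᵀ.
Then v_1 = N · v_2 = (10, 20, 6, -20)ᵀ.

Sanity check: (A − (1)·I) v_1 = (0, 0, 0, 0)ᵀ = 0. ✓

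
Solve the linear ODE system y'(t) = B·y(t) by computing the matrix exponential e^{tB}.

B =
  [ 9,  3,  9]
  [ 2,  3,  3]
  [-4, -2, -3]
e^{tB} =
  [3*t^2*exp(3*t) + 6*t*exp(3*t) + exp(3*t), 3*t*exp(3*t), 9*t^2*exp(3*t)/2 + 9*t*exp(3*t)]
  [2*t*exp(3*t), exp(3*t), 3*t*exp(3*t)]
  [-2*t^2*exp(3*t) - 4*t*exp(3*t), -2*t*exp(3*t), -3*t^2*exp(3*t) - 6*t*exp(3*t) + exp(3*t)]

Strategy: write B = P · J · P⁻¹ where J is a Jordan canonical form, so e^{tB} = P · e^{tJ} · P⁻¹, and e^{tJ} can be computed block-by-block.

B has Jordan form
J =
  [3, 1, 0]
  [0, 3, 1]
  [0, 0, 3]
(up to reordering of blocks).

Per-block formulas:
  For a 3×3 Jordan block J_3(3): exp(t · J_3(3)) = e^(3t)·(I + t·N + (t^2/2)·N^2), where N is the 3×3 nilpotent shift.

After assembling e^{tJ} and conjugating by P, we get:

e^{tB} =
  [3*t^2*exp(3*t) + 6*t*exp(3*t) + exp(3*t), 3*t*exp(3*t), 9*t^2*exp(3*t)/2 + 9*t*exp(3*t)]
  [2*t*exp(3*t), exp(3*t), 3*t*exp(3*t)]
  [-2*t^2*exp(3*t) - 4*t*exp(3*t), -2*t*exp(3*t), -3*t^2*exp(3*t) - 6*t*exp(3*t) + exp(3*t)]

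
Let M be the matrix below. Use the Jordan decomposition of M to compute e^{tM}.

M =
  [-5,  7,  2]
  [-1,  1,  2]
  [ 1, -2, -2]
e^{tM} =
  [2*t^2*exp(-2*t) - 3*t*exp(-2*t) + exp(-2*t), -2*t^2*exp(-2*t) + 7*t*exp(-2*t), 4*t^2*exp(-2*t) + 2*t*exp(-2*t)]
  [t^2*exp(-2*t) - t*exp(-2*t), -t^2*exp(-2*t) + 3*t*exp(-2*t) + exp(-2*t), 2*t^2*exp(-2*t) + 2*t*exp(-2*t)]
  [-t^2*exp(-2*t)/2 + t*exp(-2*t), t^2*exp(-2*t)/2 - 2*t*exp(-2*t), -t^2*exp(-2*t) + exp(-2*t)]

Strategy: write M = P · J · P⁻¹ where J is a Jordan canonical form, so e^{tM} = P · e^{tJ} · P⁻¹, and e^{tJ} can be computed block-by-block.

M has Jordan form
J =
  [-2,  1,  0]
  [ 0, -2,  1]
  [ 0,  0, -2]
(up to reordering of blocks).

Per-block formulas:
  For a 3×3 Jordan block J_3(-2): exp(t · J_3(-2)) = e^(-2t)·(I + t·N + (t^2/2)·N^2), where N is the 3×3 nilpotent shift.

After assembling e^{tJ} and conjugating by P, we get:

e^{tM} =
  [2*t^2*exp(-2*t) - 3*t*exp(-2*t) + exp(-2*t), -2*t^2*exp(-2*t) + 7*t*exp(-2*t), 4*t^2*exp(-2*t) + 2*t*exp(-2*t)]
  [t^2*exp(-2*t) - t*exp(-2*t), -t^2*exp(-2*t) + 3*t*exp(-2*t) + exp(-2*t), 2*t^2*exp(-2*t) + 2*t*exp(-2*t)]
  [-t^2*exp(-2*t)/2 + t*exp(-2*t), t^2*exp(-2*t)/2 - 2*t*exp(-2*t), -t^2*exp(-2*t) + exp(-2*t)]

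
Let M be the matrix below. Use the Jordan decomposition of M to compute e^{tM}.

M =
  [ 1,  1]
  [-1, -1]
e^{tM} =
  [t + 1, t]
  [-t, 1 - t]

Strategy: write M = P · J · P⁻¹ where J is a Jordan canonical form, so e^{tM} = P · e^{tJ} · P⁻¹, and e^{tJ} can be computed block-by-block.

M has Jordan form
J =
  [0, 1]
  [0, 0]
(up to reordering of blocks).

Per-block formulas:
  For a 2×2 Jordan block J_2(0): exp(t · J_2(0)) = e^(0t)·(I + t·N), where N is the 2×2 nilpotent shift.

After assembling e^{tJ} and conjugating by P, we get:

e^{tM} =
  [t + 1, t]
  [-t, 1 - t]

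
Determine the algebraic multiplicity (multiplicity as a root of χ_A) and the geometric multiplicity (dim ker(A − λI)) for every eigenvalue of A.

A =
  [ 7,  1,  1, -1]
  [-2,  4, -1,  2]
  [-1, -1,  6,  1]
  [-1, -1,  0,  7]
λ = 6: alg = 4, geom = 2

Step 1 — factor the characteristic polynomial to read off the algebraic multiplicities:
  χ_A(x) = (x - 6)^4

Step 2 — compute geometric multiplicities via the rank-nullity identity g(λ) = n − rank(A − λI):
  rank(A − (6)·I) = 2, so dim ker(A − (6)·I) = n − 2 = 2

Summary:
  λ = 6: algebraic multiplicity = 4, geometric multiplicity = 2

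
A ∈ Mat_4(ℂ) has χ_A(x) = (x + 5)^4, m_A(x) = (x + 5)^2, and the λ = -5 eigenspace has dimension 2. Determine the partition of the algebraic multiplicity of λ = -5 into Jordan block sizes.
Block sizes for λ = -5: [2, 2]

Step 1 — from the characteristic polynomial, algebraic multiplicity of λ = -5 is 4. From dim ker(A − (-5)·I) = 2, there are exactly 2 Jordan blocks for λ = -5.
Step 2 — from the minimal polynomial, the factor (x + 5)^2 tells us the largest block for λ = -5 has size 2.
Step 3 — with total size 4, 2 blocks, and largest block 2, the block sizes (in nonincreasing order) are [2, 2].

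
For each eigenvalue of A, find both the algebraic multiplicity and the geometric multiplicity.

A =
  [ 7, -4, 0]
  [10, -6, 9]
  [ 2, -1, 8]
λ = -1: alg = 1, geom = 1; λ = 5: alg = 2, geom = 1

Step 1 — factor the characteristic polynomial to read off the algebraic multiplicities:
  χ_A(x) = (x - 5)^2*(x + 1)

Step 2 — compute geometric multiplicities via the rank-nullity identity g(λ) = n − rank(A − λI):
  rank(A − (-1)·I) = 2, so dim ker(A − (-1)·I) = n − 2 = 1
  rank(A − (5)·I) = 2, so dim ker(A − (5)·I) = n − 2 = 1

Summary:
  λ = -1: algebraic multiplicity = 1, geometric multiplicity = 1
  λ = 5: algebraic multiplicity = 2, geometric multiplicity = 1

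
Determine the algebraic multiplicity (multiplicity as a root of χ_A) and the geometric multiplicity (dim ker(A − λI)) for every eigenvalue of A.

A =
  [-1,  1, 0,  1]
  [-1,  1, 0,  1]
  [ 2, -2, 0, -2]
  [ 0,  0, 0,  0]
λ = 0: alg = 4, geom = 3

Step 1 — factor the characteristic polynomial to read off the algebraic multiplicities:
  χ_A(x) = x^4

Step 2 — compute geometric multiplicities via the rank-nullity identity g(λ) = n − rank(A − λI):
  rank(A − (0)·I) = 1, so dim ker(A − (0)·I) = n − 1 = 3

Summary:
  λ = 0: algebraic multiplicity = 4, geometric multiplicity = 3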